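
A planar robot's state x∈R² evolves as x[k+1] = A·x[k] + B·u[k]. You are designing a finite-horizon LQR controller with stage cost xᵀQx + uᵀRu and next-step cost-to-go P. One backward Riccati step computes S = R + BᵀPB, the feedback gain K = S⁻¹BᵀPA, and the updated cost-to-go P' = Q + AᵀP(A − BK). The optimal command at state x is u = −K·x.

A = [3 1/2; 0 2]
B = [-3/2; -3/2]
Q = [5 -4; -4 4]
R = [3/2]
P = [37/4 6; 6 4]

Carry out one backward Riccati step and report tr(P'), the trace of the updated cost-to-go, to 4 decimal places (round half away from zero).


12.3553

BᵀP = [-22.8750 -15.0000]
S = R + BᵀPB = [3/2] + [56.8125] = [58.3125]
BᵀPA = [-68.6250 -41.4375]
K = S⁻¹·BᵀPA = [-1.1768 -0.7106]
A−BK = [1.2347 -0.5659; -1.7653 0.9341]
AᵀP(A−BK) = [2.4887 1.1093; 1.1093 0.8666]
P' = Q + AᵀP(A−BK) = [7.4887 -2.8907; -2.8907 4.8666]
tr(P') = 12.3553


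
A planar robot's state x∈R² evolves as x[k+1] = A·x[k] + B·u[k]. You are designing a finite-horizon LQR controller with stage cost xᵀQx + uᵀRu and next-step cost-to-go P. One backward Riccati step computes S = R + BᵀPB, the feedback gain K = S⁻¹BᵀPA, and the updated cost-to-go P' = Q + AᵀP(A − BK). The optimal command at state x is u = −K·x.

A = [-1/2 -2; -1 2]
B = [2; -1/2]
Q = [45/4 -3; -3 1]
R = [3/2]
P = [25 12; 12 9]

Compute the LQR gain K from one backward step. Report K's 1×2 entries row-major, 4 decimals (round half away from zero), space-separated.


BᵀP = [44.0000 19.5000]
S = R + BᵀPB = [3/2] + [78.2500] = [79.7500]
BᵀPA = [-41.5000 -49.0000]
K = S⁻¹·BᵀPA = [-0.5204 -0.6144]
A−BK = [0.5408 -0.7712; -1.2602 1.6928]
AᵀP(A−BK) = [5.6544 -6.4984; -6.4984 9.8934]
P' = Q + AᵀP(A−BK) = [16.9044 -9.4984; -9.4984 10.8934]
tr(P') = 27.7978

-0.5204 -0.6144


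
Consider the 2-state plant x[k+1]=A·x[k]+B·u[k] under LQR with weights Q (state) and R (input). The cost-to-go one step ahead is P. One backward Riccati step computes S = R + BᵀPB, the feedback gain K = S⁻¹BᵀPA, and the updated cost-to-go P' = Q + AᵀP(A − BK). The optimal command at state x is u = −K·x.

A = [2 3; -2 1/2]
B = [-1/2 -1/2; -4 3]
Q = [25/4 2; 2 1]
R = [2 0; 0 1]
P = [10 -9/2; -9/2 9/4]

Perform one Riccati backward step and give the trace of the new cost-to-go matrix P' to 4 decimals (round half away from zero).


17.9755

BᵀP = [13.0000 -6.7500; -18.5000 9.0000]
S = R + BᵀPB = [2 0; 0 1] + [20.5000 -26.7500; -26.7500 36.2500] = [22.5000 -26.7500; -26.7500 37.2500]
BᵀPA = [39.5000 35.6250; -55.0000 -51.0000]
K = S⁻¹·BᵀPA = [0.0010 -0.3037; -1.4758 -1.5872]
A−BK = [1.2626 2.0546; 2.4314 4.0469]
AᵀP(A−BK) = [3.7919 4.9490; 4.9490 6.9336]
P' = Q + AᵀP(A−BK) = [10.0419 6.9490; 6.9490 7.9336]
tr(P') = 17.9755


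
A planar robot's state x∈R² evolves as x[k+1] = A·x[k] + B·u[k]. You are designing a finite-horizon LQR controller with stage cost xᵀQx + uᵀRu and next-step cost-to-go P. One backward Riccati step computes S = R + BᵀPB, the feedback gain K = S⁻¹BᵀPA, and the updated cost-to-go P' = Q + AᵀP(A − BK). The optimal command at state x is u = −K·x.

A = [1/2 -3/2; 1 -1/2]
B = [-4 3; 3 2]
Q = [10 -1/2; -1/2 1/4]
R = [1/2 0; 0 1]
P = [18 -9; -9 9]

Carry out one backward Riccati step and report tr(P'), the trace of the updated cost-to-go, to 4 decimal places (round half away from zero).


BᵀP = [-99.0000 63.0000; 36.0000 -9.0000]
S = R + BᵀPB = [1/2 0; 0 1] + [585.0000 -171.0000; -171.0000 90.0000] = [585.5000 -171.0000; -171.0000 91.0000]
BᵀPA = [13.5000 117.0000; 9.0000 -49.5000]
K = S⁻¹·BᵀPA = [0.1151 0.0908; 0.3152 -0.3734]
A−BK = [0.0148 -0.0168; 0.0242 -0.0257]
AᵀP(A−BK) = [0.1088 -0.1155; -0.1155 0.1468]
P' = Q + AᵀP(A−BK) = [10.1088 -0.6155; -0.6155 0.3968]
tr(P') = 10.5055

10.5055


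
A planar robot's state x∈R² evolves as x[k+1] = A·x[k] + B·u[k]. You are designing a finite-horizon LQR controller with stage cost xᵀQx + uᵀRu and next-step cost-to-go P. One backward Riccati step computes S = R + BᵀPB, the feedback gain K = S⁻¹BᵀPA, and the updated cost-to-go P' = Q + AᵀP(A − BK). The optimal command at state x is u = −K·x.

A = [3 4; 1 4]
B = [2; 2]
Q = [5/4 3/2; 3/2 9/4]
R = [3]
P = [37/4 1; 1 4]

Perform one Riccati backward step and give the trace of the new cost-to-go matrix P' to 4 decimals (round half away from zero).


BᵀP = [20.5000 10.0000]
S = R + BᵀPB = [3] + [61.0000] = [64.0000]
BᵀPA = [71.5000 122.0000]
K = S⁻¹·BᵀPA = [1.1172 1.9063]
A−BK = [0.7656 0.1875; -1.2344 0.1875]
AᵀP(A−BK) = [13.3711 6.7031; 6.7031 11.4375]
P' = Q + AᵀP(A−BK) = [14.6211 8.2031; 8.2031 13.6875]
tr(P') = 28.3086

28.3086


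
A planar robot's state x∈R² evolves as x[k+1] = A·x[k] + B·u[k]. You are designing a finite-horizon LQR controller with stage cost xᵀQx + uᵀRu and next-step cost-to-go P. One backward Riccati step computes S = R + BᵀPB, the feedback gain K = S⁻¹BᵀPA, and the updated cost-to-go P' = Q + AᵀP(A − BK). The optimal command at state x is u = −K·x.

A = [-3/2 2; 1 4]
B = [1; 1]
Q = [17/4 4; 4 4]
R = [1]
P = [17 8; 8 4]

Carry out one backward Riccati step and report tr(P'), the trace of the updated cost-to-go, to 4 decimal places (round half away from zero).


BᵀP = [25.0000 12.0000]
S = R + BᵀPB = [1] + [37.0000] = [38.0000]
BᵀPA = [-25.5000 98.0000]
K = S⁻¹·BᵀPA = [-0.6711 2.5789]
A−BK = [-0.8289 -0.5789; 1.6711 1.4211]
AᵀP(A−BK) = [1.1382 -1.2368; -1.2368 7.2632]
P' = Q + AᵀP(A−BK) = [5.3882 2.7632; 2.7632 11.2632]
tr(P') = 16.6513

16.6513


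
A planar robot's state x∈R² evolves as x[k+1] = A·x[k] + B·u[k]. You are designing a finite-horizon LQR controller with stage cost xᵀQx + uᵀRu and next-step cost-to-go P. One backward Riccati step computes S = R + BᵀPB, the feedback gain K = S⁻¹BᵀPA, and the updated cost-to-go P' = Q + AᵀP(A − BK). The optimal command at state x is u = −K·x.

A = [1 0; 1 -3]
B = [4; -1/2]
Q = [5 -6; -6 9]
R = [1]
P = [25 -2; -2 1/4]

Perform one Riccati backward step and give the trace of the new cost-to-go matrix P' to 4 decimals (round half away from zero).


14.9609

BᵀP = [101.0000 -8.1250]
S = R + BᵀPB = [1] + [408.0625] = [409.0625]
BᵀPA = [92.8750 24.3750]
K = S⁻¹·BᵀPA = [0.2270 0.0596]
A−BK = [0.0918 -0.2383; 1.1135 -2.9702]
AᵀP(A−BK) = [0.1633 -0.2842; -0.2842 0.7976]
P' = Q + AᵀP(A−BK) = [5.1633 -6.2842; -6.2842 9.7976]
tr(P') = 14.9609


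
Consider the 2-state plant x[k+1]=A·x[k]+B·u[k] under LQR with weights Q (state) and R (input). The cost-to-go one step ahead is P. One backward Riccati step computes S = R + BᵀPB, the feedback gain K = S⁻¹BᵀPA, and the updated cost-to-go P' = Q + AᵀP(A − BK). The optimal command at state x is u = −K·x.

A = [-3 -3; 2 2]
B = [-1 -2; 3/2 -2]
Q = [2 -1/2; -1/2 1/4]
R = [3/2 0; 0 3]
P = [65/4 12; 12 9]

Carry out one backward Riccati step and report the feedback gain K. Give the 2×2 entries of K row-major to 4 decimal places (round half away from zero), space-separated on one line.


0.2956 0.2956 0.4371 0.4371

BᵀP = [1.7500 1.5000; -56.5000 -42.0000]
S = R + BᵀPB = [3/2 0; 0 3] + [0.5000 -6.5000; -6.5000 197.0000] = [2.0000 -6.5000; -6.5000 200.0000]
BᵀPA = [-2.2500 -2.2500; 85.5000 85.5000]
K = S⁻¹·BᵀPA = [0.2956 0.2956; 0.4371 0.4371]
A−BK = [-1.8302 -1.8302; 2.4308 2.4308]
AᵀP(A−BK) = [1.5425 1.5425; 1.5425 1.5425]
P' = Q + AᵀP(A−BK) = [3.5425 1.0425; 1.0425 1.7925]
tr(P') = 5.3349


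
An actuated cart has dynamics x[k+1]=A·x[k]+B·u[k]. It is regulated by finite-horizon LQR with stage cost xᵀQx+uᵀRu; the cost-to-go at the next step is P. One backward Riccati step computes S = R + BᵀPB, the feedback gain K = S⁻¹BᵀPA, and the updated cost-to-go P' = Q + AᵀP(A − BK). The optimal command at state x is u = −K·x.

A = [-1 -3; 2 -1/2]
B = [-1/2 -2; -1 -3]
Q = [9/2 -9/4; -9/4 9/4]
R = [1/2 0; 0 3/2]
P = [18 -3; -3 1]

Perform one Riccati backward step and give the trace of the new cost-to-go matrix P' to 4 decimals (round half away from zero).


BᵀP = [-6.0000 0.5000; -27.0000 3.0000]
S = R + BᵀPB = [1/2 0; 0 3/2] + [2.5000 10.5000; 10.5000 45.0000] = [3.0000 10.5000; 10.5000 46.5000]
BᵀPA = [7.0000 17.7500; 33.0000 79.5000]
K = S⁻¹·BᵀPA = [-0.7179 -0.3205; 0.8718 1.7821]
A−BK = [0.3846 0.4038; 3.8974 4.5256]
AᵀP(A−BK) = [10.2564 12.9359; 12.9359 17.2660]
P' = Q + AᵀP(A−BK) = [14.7564 10.6859; 10.6859 19.5160]
tr(P') = 34.2724

34.2724


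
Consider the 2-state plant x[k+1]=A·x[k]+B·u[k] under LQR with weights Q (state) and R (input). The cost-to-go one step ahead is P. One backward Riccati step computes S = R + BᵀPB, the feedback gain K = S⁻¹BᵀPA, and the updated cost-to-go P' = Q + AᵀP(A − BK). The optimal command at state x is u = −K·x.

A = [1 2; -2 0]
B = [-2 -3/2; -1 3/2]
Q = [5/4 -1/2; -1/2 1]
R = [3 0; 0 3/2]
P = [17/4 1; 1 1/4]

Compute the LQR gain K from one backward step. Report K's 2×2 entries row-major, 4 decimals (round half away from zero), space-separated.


BᵀP = [-9.5000 -2.2500; -4.8750 -1.1250]
S = R + BᵀPB = [3 0; 0 3/2] + [21.2500 10.8750; 10.8750 5.6250] = [24.2500 10.8750; 10.8750 7.1250]
BᵀPA = [-5.0000 -19.0000; -2.6250 -9.7500]
K = S⁻¹·BᵀPA = [-0.1298 -0.5383; -0.1702 -0.5469]
A−BK = [0.4850 0.1032; -1.8745 0.2820]
AᵀP(A−BK) = [0.1539 0.3732; 0.3732 1.4411]
P' = Q + AᵀP(A−BK) = [1.4039 -0.1268; -0.1268 2.4411]
tr(P') = 3.8450

-0.1298 -0.5383 -0.1702 -0.5469


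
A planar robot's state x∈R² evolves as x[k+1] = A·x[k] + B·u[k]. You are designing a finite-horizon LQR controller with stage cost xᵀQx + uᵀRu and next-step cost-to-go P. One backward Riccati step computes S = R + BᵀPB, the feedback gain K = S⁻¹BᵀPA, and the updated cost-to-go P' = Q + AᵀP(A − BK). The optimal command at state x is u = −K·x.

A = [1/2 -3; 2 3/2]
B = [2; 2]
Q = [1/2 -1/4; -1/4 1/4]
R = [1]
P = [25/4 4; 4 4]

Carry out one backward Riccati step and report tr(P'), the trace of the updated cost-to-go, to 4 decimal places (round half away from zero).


BᵀP = [20.5000 16.0000]
S = R + BᵀPB = [1] + [73.0000] = [74.0000]
BᵀPA = [42.2500 -37.5000]
K = S⁻¹·BᵀPA = [0.5709 -0.5068]
A−BK = [-0.6419 -1.9865; 0.8581 2.5135]
AᵀP(A−BK) = [1.4400 3.0355; 3.0355 10.2466]
P' = Q + AᵀP(A−BK) = [1.9400 2.7855; 2.7855 10.4966]
tr(P') = 12.4367

12.4367


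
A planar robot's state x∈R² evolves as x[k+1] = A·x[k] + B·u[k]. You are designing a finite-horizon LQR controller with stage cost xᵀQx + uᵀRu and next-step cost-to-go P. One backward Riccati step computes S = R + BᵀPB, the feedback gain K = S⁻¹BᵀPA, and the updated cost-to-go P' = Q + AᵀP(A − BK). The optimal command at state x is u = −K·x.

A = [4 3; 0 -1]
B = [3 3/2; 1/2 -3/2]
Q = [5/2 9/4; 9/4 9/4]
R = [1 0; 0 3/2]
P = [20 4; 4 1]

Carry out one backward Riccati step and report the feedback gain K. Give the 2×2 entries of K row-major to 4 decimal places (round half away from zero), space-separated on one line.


1.1598 0.7528 0.3214 0.3773

BᵀP = [62.0000 12.5000; 24.0000 4.5000]
S = R + BᵀPB = [1 0; 0 3/2] + [192.2500 74.2500; 74.2500 29.2500] = [193.2500 74.2500; 74.2500 30.7500]
BᵀPA = [248.0000 173.5000; 96.0000 67.5000]
K = S⁻¹·BᵀPA = [1.1598 0.7528; 0.3214 0.3773]
A−BK = [0.0384 0.1755; -0.0978 -0.8105]
AᵀP(A−BK) = [1.5092 1.0760; 1.0760 0.9153]
P' = Q + AᵀP(A−BK) = [4.0092 3.3260; 3.3260 3.1653]
tr(P') = 7.1745


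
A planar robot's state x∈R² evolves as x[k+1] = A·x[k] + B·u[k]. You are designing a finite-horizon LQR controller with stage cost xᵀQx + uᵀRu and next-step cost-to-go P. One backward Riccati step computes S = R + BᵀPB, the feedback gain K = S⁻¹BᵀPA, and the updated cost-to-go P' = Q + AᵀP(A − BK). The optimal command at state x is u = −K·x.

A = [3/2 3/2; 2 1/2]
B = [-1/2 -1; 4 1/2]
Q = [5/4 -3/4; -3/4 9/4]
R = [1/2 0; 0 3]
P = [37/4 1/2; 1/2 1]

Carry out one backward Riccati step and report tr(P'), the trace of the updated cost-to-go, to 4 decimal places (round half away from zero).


BᵀP = [-2.6250 3.7500; -9.0000 0.0000]
S = R + BᵀPB = [1/2 0; 0 3] + [16.3125 4.5000; 4.5000 9.0000] = [16.8125 4.5000; 4.5000 12.0000]
BᵀPA = [3.5625 -2.0625; -13.5000 -13.5000]
K = S⁻¹·BᵀPA = [0.5702 0.1983; -1.3388 -1.1994]
A−BK = [0.4463 0.3998; 0.3884 0.3063]
AᵀP(A−BK) = [7.7066 6.7893; 6.7893 6.0300]
P' = Q + AᵀP(A−BK) = [8.9566 6.0393; 6.0393 8.2800]
tr(P') = 17.2366

17.2366


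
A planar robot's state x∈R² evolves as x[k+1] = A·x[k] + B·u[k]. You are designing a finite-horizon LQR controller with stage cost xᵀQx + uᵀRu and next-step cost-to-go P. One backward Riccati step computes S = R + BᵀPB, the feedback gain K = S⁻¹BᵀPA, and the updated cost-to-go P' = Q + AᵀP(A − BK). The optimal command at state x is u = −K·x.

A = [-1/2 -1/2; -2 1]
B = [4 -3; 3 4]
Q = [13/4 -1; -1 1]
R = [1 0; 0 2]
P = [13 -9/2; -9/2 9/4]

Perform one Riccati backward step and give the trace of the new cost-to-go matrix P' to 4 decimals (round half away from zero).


BᵀP = [38.5000 -11.2500; -57.0000 22.5000]
S = R + BᵀPB = [1 0; 0 2] + [120.2500 -160.5000; -160.5000 261.0000] = [121.2500 -160.5000; -160.5000 263.0000]
BᵀPA = [3.2500 -30.5000; -16.5000 51.0000]
K = S⁻¹·BᵀPA = [-0.2926 0.0268; -0.2413 0.2102]
A−BK = [-0.0534 0.0237; -0.1567 0.0787]
AᵀP(A−BK) = [0.2191 -0.1179; -0.1179 0.0936]
P' = Q + AᵀP(A−BK) = [3.4691 -1.1179; -1.1179 1.0936]
tr(P') = 4.5627

4.5627


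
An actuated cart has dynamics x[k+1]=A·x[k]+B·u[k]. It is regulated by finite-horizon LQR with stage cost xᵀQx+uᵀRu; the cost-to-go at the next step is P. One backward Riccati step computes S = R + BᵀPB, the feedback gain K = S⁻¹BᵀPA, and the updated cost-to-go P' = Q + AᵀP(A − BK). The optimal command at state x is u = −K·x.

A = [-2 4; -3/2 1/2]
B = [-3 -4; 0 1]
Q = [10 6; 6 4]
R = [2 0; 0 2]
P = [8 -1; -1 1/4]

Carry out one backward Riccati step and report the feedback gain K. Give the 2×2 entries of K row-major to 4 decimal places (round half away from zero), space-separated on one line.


BᵀP = [-24.0000 3.0000; -33.0000 4.2500]
S = R + BᵀPB = [2 0; 0 2] + [72.0000 99.0000; 99.0000 136.2500] = [74.0000 99.0000; 99.0000 138.2500]
BᵀPA = [43.5000 -94.5000; 59.6250 -129.8750]
K = S⁻¹·BᵀPA = [0.2584 -0.4820; 0.2462 -0.5943]
A−BK = [-0.2398 0.1769; -1.7462 1.0943]
AᵀP(A−BK) = [0.6397 -0.7875; -0.7875 1.3335]
P' = Q + AᵀP(A−BK) = [10.6397 5.2125; 5.2125 5.3335]
tr(P') = 15.9732

0.2584 -0.4820 0.2462 -0.5943


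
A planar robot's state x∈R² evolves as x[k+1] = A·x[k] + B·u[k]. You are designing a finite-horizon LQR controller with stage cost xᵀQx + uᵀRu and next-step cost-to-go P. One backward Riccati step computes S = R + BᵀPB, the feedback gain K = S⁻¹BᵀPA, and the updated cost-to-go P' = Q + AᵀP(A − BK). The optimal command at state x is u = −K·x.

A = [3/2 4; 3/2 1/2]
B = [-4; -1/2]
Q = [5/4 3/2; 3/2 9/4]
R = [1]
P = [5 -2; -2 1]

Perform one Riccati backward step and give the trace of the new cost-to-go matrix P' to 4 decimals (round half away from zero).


BᵀP = [-19.0000 7.5000]
S = R + BᵀPB = [1] + [72.2500] = [73.2500]
BᵀPA = [-17.2500 -72.2500]
K = S⁻¹·BᵀPA = [-0.2355 -0.9863]
A−BK = [0.5580 0.0546; 1.3823 0.0068]
AᵀP(A−BK) = [0.4377 0.2355; 0.2355 0.9863]
P' = Q + AᵀP(A−BK) = [1.6877 1.7355; 1.7355 3.2363]
tr(P') = 4.9241

4.9241


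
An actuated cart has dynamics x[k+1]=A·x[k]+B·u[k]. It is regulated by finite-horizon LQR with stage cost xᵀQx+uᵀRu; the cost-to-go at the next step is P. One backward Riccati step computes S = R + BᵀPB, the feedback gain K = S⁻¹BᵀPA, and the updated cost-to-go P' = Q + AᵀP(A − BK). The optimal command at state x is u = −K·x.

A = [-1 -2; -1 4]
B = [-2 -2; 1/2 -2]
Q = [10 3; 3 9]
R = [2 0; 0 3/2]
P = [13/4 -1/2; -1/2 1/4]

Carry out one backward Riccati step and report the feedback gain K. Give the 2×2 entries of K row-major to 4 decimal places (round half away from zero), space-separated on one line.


0.1451 1.0446 0.2929 0.1085

BᵀP = [-6.7500 1.1250; -5.5000 0.5000]
S = R + BᵀPB = [2 0; 0 3/2] + [14.0625 11.2500; 11.2500 10.0000] = [16.0625 11.2500; 11.2500 11.5000]
BᵀPA = [5.6250 18.0000; 5.0000 13.0000]
K = S⁻¹·BᵀPA = [0.1451 1.0446; 0.2929 0.1085]
A−BK = [-0.1241 0.3063; -0.4868 3.6948]
AᵀP(A−BK) = [0.2196 0.0814; 0.0814 4.7861]
P' = Q + AᵀP(A−BK) = [10.2196 3.0814; 3.0814 13.7861]
tr(P') = 24.0058


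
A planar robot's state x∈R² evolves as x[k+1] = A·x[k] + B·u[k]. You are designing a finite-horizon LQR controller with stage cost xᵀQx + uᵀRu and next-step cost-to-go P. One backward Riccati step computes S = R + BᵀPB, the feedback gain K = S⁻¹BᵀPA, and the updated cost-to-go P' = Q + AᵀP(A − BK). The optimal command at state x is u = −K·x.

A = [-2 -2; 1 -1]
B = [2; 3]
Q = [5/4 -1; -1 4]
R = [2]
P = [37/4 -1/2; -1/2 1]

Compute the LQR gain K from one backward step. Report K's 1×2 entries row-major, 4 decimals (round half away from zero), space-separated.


-0.7619 -0.8571

BᵀP = [17.0000 2.0000]
S = R + BᵀPB = [2] + [40.0000] = [42.0000]
BᵀPA = [-32.0000 -36.0000]
K = S⁻¹·BᵀPA = [-0.7619 -0.8571]
A−BK = [-0.4762 -0.2857; 3.2857 1.5714]
AᵀP(A−BK) = [15.6190 8.5714; 8.5714 5.1429]
P' = Q + AᵀP(A−BK) = [16.8690 7.5714; 7.5714 9.1429]
tr(P') = 26.0119


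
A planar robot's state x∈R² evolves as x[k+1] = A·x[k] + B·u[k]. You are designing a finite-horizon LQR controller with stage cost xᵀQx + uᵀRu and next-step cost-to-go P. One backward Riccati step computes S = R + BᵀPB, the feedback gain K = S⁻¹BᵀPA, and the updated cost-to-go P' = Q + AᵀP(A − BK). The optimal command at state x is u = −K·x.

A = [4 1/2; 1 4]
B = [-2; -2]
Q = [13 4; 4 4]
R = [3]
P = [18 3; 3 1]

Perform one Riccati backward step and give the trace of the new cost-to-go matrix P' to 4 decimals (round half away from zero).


34.4903

BᵀP = [-42.0000 -8.0000]
S = R + BᵀPB = [3] + [100.0000] = [103.0000]
BᵀPA = [-176.0000 -53.0000]
K = S⁻¹·BᵀPA = [-1.7087 -0.5146]
A−BK = [0.5825 -0.5291; -2.4175 2.9709]
AᵀP(A−BK) = [12.2621 -1.0631; -1.0631 5.2282]
P' = Q + AᵀP(A−BK) = [25.2621 2.9369; 2.9369 9.2282]
tr(P') = 34.4903


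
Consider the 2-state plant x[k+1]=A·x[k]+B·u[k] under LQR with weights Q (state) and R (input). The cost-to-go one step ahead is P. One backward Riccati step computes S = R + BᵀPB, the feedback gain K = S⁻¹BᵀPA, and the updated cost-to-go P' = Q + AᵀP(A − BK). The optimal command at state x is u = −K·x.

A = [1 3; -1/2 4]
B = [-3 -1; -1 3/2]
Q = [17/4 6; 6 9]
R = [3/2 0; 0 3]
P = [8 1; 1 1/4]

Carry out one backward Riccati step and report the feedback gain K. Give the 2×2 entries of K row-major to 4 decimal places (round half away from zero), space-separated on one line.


-0.2722 -1.1184 -0.0829 0.0594

BᵀP = [-25.0000 -3.2500; -6.5000 -0.6250]
S = R + BᵀPB = [3/2 0; 0 3] + [78.2500 20.1250; 20.1250 5.5625] = [79.7500 20.1250; 20.1250 8.5625]
BᵀPA = [-23.3750 -88.0000; -6.1875 -22.0000]
K = S⁻¹·BᵀPA = [-0.2722 -1.1184; -0.0829 0.0594]
A−BK = [0.1006 -0.2959; -0.6478 2.7925]
AᵀP(A−BK) = [0.1873 0.2240; 0.2240 2.8843]
P' = Q + AᵀP(A−BK) = [4.4373 6.2240; 6.2240 11.8843]
tr(P') = 16.3215


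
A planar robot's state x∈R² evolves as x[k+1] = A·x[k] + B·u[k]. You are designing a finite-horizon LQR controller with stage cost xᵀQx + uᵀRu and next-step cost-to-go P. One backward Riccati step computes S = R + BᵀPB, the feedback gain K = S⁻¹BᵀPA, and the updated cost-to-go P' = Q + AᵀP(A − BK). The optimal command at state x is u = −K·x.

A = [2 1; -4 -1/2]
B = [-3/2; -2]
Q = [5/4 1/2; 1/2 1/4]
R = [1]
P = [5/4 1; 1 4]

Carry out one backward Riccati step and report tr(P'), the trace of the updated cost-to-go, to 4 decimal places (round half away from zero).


BᵀP = [-3.8750 -9.5000]
S = R + BᵀPB = [1] + [24.8125] = [25.8125]
BᵀPA = [30.2500 0.8750]
K = S⁻¹·BᵀPA = [1.1719 0.0339]
A−BK = [3.7579 1.0508; -1.6562 -0.4322]
AᵀP(A−BK) = [17.5496 4.4746; 4.4746 1.2203]
P' = Q + AᵀP(A−BK) = [18.7996 4.9746; 4.9746 1.4703]
tr(P') = 20.2700

20.2700


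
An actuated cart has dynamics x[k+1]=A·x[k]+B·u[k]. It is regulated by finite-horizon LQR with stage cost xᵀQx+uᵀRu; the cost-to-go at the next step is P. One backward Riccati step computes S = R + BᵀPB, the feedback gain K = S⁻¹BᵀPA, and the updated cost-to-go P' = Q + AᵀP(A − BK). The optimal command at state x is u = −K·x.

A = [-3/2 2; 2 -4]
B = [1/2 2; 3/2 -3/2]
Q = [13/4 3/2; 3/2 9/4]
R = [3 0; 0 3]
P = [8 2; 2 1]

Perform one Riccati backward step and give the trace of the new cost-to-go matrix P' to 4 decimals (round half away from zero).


11.9878

BᵀP = [7.0000 2.5000; 13.0000 2.5000]
S = R + BᵀPB = [3 0; 0 3] + [7.2500 10.2500; 10.2500 22.2500] = [10.2500 10.2500; 10.2500 25.2500]
BᵀPA = [-5.5000 4.0000; -14.5000 16.0000]
K = S⁻¹·BᵀPA = [0.0634 -0.4098; -0.6000 0.8000]
A−BK = [-0.3317 0.6049; 1.0049 -2.1854]
AᵀP(A−BK) = [1.6488 -2.6537; -2.6537 4.8390]
P' = Q + AᵀP(A−BK) = [4.8988 -1.1537; -1.1537 7.0890]
tr(P') = 11.9878


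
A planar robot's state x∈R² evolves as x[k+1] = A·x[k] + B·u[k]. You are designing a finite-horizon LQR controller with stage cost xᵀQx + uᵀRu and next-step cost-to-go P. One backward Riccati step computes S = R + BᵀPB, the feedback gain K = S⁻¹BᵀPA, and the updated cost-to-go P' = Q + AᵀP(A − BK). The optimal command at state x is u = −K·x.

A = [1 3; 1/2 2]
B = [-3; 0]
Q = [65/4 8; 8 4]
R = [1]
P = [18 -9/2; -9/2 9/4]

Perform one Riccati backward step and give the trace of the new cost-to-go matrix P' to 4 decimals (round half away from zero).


25.8060

BᵀP = [-54.0000 13.5000]
S = R + BᵀPB = [1] + [162.0000] = [163.0000]
BᵀPA = [-47.2500 -135.0000]
K = S⁻¹·BᵀPA = [-0.2899 -0.8282]
A−BK = [0.1304 0.5153; 0.5000 2.0000]
AᵀP(A−BK) = [0.3658 1.3666; 1.3666 5.1902]
P' = Q + AᵀP(A−BK) = [16.6158 9.3666; 9.3666 9.1902]
tr(P') = 25.8060


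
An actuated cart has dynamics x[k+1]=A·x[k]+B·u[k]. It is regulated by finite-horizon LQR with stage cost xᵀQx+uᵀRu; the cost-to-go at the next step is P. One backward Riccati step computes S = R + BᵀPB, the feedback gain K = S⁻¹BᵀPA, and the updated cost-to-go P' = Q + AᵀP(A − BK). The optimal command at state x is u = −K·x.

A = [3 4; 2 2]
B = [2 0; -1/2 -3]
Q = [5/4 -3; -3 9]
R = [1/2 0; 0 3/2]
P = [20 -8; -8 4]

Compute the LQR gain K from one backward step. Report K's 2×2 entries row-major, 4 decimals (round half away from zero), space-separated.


1.3617 1.8399 -0.6809 -0.7295

BᵀP = [44.0000 -18.0000; 24.0000 -12.0000]
S = R + BᵀPB = [1/2 0; 0 3/2] + [97.0000 54.0000; 54.0000 36.0000] = [97.5000 54.0000; 54.0000 37.5000]
BᵀPA = [96.0000 140.0000; 48.0000 72.0000]
K = S⁻¹·BᵀPA = [1.3617 1.8399; -0.6809 -0.7295]
A−BK = [0.2766 0.3202; 0.6383 0.7315]
AᵀP(A−BK) = [1.9574 2.3830; 2.3830 2.9341]
P' = Q + AᵀP(A−BK) = [3.2074 -0.6170; -0.6170 11.9341]
tr(P') = 15.1416


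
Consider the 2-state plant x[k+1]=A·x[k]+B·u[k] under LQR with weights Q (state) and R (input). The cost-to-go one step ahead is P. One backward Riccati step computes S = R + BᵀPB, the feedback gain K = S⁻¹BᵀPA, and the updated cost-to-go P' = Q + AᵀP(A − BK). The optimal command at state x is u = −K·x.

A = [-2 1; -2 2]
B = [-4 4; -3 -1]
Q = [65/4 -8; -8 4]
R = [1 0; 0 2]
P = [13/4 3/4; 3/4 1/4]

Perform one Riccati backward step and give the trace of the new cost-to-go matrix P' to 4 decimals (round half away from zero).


BᵀP = [-15.2500 -3.7500; 12.2500 2.7500]
S = R + BᵀPB = [1 0; 0 2] + [72.2500 -57.2500; -57.2500 46.2500] = [73.2500 -57.2500; -57.2500 48.2500]
BᵀPA = [38.0000 -22.7500; -30.0000 17.7500]
K = S⁻¹·BᵀPA = [0.4518 -0.3174; -0.0857 -0.0088]
A−BK = [0.1500 -0.2347; -0.7303 1.0389]
AᵀP(A−BK) = [0.2610 -0.2006; -0.2006 0.1840]
P' = Q + AᵀP(A−BK) = [16.5110 -8.2006; -8.2006 4.1840]
tr(P') = 20.6950

20.6950


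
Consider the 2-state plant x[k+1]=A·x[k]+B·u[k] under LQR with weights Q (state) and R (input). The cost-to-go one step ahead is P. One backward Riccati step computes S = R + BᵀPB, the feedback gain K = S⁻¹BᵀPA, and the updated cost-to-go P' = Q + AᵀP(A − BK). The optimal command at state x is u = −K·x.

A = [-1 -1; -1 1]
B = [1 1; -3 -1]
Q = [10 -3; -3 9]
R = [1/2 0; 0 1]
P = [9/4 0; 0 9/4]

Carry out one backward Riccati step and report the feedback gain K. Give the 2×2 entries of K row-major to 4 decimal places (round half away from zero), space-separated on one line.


0.5440 -0.1978 -0.8901 -0.4945

BᵀP = [2.2500 -6.7500; 2.2500 -2.2500]
S = R + BᵀPB = [1/2 0; 0 1] + [22.5000 9.0000; 9.0000 4.5000] = [23.0000 9.0000; 9.0000 5.5000]
BᵀPA = [4.5000 -9.0000; 0.0000 -4.5000]
K = S⁻¹·BᵀPA = [0.5440 -0.1978; -0.8901 -0.4945]
A−BK = [-0.6538 -0.3077; -0.2582 -0.0879]
AᵀP(A−BK) = [2.0522 0.8901; 0.8901 0.4945]
P' = Q + AᵀP(A−BK) = [12.0522 -2.1099; -2.1099 9.4945]
tr(P') = 21.5467


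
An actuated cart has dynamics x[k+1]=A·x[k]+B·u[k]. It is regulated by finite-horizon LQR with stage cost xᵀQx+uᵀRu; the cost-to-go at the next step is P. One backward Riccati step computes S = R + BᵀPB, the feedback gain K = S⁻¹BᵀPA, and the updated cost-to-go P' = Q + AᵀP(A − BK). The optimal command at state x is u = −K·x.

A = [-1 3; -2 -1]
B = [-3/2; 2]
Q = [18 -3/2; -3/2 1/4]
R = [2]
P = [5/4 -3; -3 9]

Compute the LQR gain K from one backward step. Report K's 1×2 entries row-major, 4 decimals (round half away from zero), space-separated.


-0.6312 -0.7843

BᵀP = [-7.8750 22.5000]
S = R + BᵀPB = [2] + [56.8125] = [58.8125]
BᵀPA = [-37.1250 -46.1250]
K = S⁻¹·BᵀPA = [-0.6312 -0.7843]
A−BK = [-1.9469 1.8236; -0.7375 0.5685]
AᵀP(A−BK) = [1.8151 0.1339; 0.1339 2.0755]
P' = Q + AᵀP(A−BK) = [19.8151 -1.3661; -1.3661 2.3255]
tr(P') = 22.1405


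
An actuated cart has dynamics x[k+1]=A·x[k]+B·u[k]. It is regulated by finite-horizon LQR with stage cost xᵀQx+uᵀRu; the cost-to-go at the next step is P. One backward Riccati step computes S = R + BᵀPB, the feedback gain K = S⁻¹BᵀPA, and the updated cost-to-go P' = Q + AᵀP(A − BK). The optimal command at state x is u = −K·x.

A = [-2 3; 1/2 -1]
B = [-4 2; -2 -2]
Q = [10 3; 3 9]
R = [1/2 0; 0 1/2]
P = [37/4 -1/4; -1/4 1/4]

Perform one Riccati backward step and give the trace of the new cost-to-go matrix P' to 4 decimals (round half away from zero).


BᵀP = [-36.5000 0.5000; 19.0000 -1.0000]
S = R + BᵀPB = [1/2 0; 0 1/2] + [145.0000 -74.0000; -74.0000 40.0000] = [145.5000 -74.0000; -74.0000 40.5000]
BᵀPA = [73.2500 -110.0000; -38.5000 58.0000]
K = S⁻¹·BᵀPA = [0.2822 -0.3911; -0.4349 0.7175]
A−BK = [-0.0012 0.0006; 0.1947 -0.3473]
AᵀP(A−BK) = [0.1440 -0.2283; -0.2283 0.3641]
P' = Q + AᵀP(A−BK) = [10.1440 2.7717; 2.7717 9.3641]
tr(P') = 19.5081

19.5081


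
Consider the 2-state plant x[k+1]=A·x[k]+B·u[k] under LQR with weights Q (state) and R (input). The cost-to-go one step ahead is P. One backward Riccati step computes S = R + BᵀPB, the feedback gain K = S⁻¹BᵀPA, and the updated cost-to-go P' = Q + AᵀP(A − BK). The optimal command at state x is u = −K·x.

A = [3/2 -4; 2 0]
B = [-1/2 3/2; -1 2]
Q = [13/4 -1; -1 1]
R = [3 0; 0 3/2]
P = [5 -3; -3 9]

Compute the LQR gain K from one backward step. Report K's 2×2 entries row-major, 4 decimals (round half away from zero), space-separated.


BᵀP = [0.5000 -7.5000; 1.5000 13.5000]
S = R + BᵀPB = [3 0; 0 3/2] + [7.2500 -14.2500; -14.2500 29.2500] = [10.2500 -14.2500; -14.2500 30.7500]
BᵀPA = [-14.2500 -2.0000; 29.2500 -6.0000]
K = S⁻¹·BᵀPA = [-0.1906 -1.3110; 0.8629 -0.8027]
A−BK = [0.1104 -3.4515; 0.0836 0.2943]
AᵀP(A−BK) = [1.2943 -1.2040; -1.2040 72.5619]
P' = Q + AᵀP(A−BK) = [4.5443 -2.2040; -2.2040 73.5619]
tr(P') = 78.1062

-0.1906 -1.3110 0.8629 -0.8027


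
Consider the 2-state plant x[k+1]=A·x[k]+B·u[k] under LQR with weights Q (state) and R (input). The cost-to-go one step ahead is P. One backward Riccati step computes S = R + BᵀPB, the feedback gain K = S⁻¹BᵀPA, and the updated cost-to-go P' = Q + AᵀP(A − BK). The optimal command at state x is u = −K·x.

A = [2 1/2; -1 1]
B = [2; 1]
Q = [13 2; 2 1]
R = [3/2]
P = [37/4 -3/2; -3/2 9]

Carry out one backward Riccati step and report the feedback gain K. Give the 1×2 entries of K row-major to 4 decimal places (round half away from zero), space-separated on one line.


0.6747 0.3494

BᵀP = [17.0000 6.0000]
S = R + BᵀPB = [3/2] + [40.0000] = [41.5000]
BᵀPA = [28.0000 14.5000]
K = S⁻¹·BᵀPA = [0.6747 0.3494]
A−BK = [0.6506 -0.1988; -1.6747 0.6506]
AᵀP(A−BK) = [33.1084 -11.7831; -11.7831 4.7462]
P' = Q + AᵀP(A−BK) = [46.1084 -9.7831; -9.7831 5.7462]
tr(P') = 51.8547


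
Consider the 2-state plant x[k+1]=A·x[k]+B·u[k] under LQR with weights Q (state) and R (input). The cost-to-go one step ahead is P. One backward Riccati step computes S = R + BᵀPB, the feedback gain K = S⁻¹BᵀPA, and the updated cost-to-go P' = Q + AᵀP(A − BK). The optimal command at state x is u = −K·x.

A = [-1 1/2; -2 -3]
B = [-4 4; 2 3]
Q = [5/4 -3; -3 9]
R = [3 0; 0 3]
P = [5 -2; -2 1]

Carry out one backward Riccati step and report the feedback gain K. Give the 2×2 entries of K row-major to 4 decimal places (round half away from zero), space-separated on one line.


-0.1000 -0.4500 -0.2409 -0.1750

BᵀP = [-24.0000 10.0000; 14.0000 -5.0000]
S = R + BᵀPB = [3 0; 0 3] + [116.0000 -66.0000; -66.0000 41.0000] = [119.0000 -66.0000; -66.0000 44.0000]
BᵀPA = [4.0000 -42.0000; -4.0000 22.0000]
K = S⁻¹·BᵀPA = [-0.1000 -0.4500; -0.2409 -0.1750]
A−BK = [-0.4364 -0.6000; -1.0773 -1.5750]
AᵀP(A−BK) = [0.4364 0.6000; 0.6000 1.2000]
P' = Q + AᵀP(A−BK) = [1.6864 -2.4000; -2.4000 10.2000]
tr(P') = 11.8864


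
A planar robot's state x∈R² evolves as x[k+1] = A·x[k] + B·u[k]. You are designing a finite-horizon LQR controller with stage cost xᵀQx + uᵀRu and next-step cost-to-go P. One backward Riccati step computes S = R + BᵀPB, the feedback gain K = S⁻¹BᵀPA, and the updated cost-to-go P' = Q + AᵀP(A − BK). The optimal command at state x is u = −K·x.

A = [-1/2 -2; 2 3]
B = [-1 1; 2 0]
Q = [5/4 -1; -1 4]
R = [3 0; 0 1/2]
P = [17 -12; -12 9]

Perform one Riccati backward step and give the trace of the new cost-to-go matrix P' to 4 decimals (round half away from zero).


BᵀP = [-41.0000 30.0000; 17.0000 -12.0000]
S = R + BᵀPB = [3 0; 0 1/2] + [101.0000 -41.0000; -41.0000 17.0000] = [104.0000 -41.0000; -41.0000 17.5000]
BᵀPA = [80.5000 172.0000; -32.5000 -70.0000]
K = S⁻¹·BᵀPA = [0.5486 1.0072; -0.5719 -1.6403]
A−BK = [0.6205 0.6475; 0.9029 0.9856]
AᵀP(A−BK) = [1.5027 2.6115; 2.6115 4.9424]
P' = Q + AᵀP(A−BK) = [2.7527 1.6115; 1.6115 8.9424]
tr(P') = 11.6951

11.6951


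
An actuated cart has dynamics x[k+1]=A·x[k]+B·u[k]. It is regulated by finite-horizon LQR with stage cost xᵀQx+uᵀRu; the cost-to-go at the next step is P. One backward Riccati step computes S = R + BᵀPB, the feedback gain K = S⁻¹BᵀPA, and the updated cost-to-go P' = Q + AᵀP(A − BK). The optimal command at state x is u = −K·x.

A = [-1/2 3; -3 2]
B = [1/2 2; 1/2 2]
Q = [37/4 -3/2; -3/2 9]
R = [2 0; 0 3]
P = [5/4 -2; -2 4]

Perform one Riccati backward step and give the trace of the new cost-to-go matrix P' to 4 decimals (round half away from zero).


BᵀP = [-0.3750 1.0000; -1.5000 4.0000]
S = R + BᵀPB = [2 0; 0 3] + [0.3125 1.2500; 1.2500 5.0000] = [2.3125 1.2500; 1.2500 8.0000]
BᵀPA = [-2.8125 0.8750; -11.2500 3.5000]
K = S⁻¹·BᵀPA = [-0.4982 0.1550; -1.3284 0.4133]
A−BK = [2.4059 2.0959; -0.0941 1.0959]
AᵀP(A−BK) = [13.9668 -0.7897; -0.7897 1.6679]
P' = Q + AᵀP(A−BK) = [23.2168 -2.2897; -2.2897 10.6679]
tr(P') = 33.8847

33.8847


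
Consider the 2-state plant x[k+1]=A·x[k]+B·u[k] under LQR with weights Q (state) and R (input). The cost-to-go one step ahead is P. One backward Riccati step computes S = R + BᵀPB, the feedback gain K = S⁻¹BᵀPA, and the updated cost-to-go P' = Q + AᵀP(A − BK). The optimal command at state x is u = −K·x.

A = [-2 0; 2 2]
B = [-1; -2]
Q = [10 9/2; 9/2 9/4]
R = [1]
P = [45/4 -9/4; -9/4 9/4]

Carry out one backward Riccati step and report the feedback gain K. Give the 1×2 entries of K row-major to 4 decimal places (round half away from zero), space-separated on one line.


0.7347 -0.3673

BᵀP = [-6.7500 -2.2500]
S = R + BᵀPB = [1] + [11.2500] = [12.2500]
BᵀPA = [9.0000 -4.5000]
K = S⁻¹·BᵀPA = [0.7347 -0.3673]
A−BK = [-1.2653 -0.3673; 3.4694 1.2653]
AᵀP(A−BK) = [65.3878 21.3061; 21.3061 7.3469]
P' = Q + AᵀP(A−BK) = [75.3878 25.8061; 25.8061 9.5969]
tr(P') = 84.9847


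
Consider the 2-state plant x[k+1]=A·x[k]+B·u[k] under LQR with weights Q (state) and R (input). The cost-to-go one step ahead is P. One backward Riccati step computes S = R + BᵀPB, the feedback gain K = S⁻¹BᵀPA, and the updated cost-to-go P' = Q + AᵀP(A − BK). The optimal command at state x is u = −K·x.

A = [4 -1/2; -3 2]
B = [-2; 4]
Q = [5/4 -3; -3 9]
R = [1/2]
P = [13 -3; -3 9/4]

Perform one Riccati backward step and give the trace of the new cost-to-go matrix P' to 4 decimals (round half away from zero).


BᵀP = [-38.0000 15.0000]
S = R + BᵀPB = [1/2] + [136.0000] = [136.5000]
BᵀPA = [-197.0000 49.0000]
K = S⁻¹·BᵀPA = [-1.4432 0.3590]
A−BK = [1.1136 0.2179; 2.7729 0.5641]
AᵀP(A−BK) = [15.9350 2.7179; 2.7179 0.6603]
P' = Q + AᵀP(A−BK) = [17.1850 -0.2821; -0.2821 9.6603]
tr(P') = 26.8452

26.8452


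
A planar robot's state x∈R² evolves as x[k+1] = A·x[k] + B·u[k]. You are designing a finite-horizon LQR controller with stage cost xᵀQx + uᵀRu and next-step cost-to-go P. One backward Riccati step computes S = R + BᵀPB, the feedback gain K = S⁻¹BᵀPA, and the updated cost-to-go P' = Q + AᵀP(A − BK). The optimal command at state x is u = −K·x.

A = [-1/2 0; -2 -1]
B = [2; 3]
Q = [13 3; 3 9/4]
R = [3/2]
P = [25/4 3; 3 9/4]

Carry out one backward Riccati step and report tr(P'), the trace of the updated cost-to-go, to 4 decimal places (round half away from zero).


16.2181

BᵀP = [21.5000 12.7500]
S = R + BᵀPB = [3/2] + [81.2500] = [82.7500]
BᵀPA = [-36.2500 -12.7500]
K = S⁻¹·BᵀPA = [-0.4381 -0.1541]
A−BK = [0.3761 0.3082; -0.6858 -0.5378]
AᵀP(A−BK) = [0.6826 0.4147; 0.4147 0.2855]
P' = Q + AᵀP(A−BK) = [13.6826 3.4147; 3.4147 2.5355]
tr(P') = 16.2181


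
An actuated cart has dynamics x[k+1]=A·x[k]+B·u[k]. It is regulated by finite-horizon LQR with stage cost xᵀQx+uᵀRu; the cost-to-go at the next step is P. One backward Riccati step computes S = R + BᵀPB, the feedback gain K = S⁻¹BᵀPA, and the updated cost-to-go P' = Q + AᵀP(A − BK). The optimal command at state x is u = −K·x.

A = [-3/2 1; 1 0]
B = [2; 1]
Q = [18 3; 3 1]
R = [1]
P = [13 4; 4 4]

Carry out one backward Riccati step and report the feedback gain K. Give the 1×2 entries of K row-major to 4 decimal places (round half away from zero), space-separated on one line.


-0.4521 0.4110

BᵀP = [30.0000 12.0000]
S = R + BᵀPB = [1] + [72.0000] = [73.0000]
BᵀPA = [-33.0000 30.0000]
K = S⁻¹·BᵀPA = [-0.4521 0.4110]
A−BK = [-0.5959 0.1781; 1.4521 -0.4110]
AᵀP(A−BK) = [6.3322 -1.9384; -1.9384 0.6712]
P' = Q + AᵀP(A−BK) = [24.3322 1.0616; 1.0616 1.6712]
tr(P') = 26.0034


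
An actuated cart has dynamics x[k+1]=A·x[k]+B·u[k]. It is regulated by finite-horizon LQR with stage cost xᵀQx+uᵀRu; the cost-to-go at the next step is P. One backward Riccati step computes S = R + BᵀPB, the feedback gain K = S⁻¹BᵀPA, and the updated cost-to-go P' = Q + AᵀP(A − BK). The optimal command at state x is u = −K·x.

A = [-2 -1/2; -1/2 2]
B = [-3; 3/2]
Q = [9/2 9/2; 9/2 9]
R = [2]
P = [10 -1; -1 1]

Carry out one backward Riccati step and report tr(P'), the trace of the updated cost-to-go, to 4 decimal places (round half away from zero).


18.5732

BᵀP = [-31.5000 4.5000]
S = R + BᵀPB = [2] + [101.2500] = [103.2500]
BᵀPA = [60.7500 24.7500]
K = S⁻¹·BᵀPA = [0.5884 0.2397]
A−BK = [-0.2349 0.2191; -1.3826 1.6404]
AᵀP(A−BK) = [2.5061 -1.8123; -1.8123 2.5672]
P' = Q + AᵀP(A−BK) = [7.0061 2.6877; 2.6877 11.5672]
tr(P') = 18.5732


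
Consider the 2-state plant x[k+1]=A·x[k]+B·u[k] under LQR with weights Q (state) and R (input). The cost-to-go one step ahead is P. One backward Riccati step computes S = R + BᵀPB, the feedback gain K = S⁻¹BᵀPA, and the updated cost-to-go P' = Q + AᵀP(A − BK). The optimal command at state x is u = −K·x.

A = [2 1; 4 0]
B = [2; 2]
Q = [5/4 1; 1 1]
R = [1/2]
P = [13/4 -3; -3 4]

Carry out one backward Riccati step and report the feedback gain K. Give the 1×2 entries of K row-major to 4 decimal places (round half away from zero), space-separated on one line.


BᵀP = [0.5000 2.0000]
S = R + BᵀPB = [1/2] + [5.0000] = [5.5000]
BᵀPA = [9.0000 0.5000]
K = S⁻¹·BᵀPA = [1.6364 0.0909]
A−BK = [-1.2727 0.8182; 0.7273 -0.1818]
AᵀP(A−BK) = [14.2727 -6.3182; -6.3182 3.2045]
P' = Q + AᵀP(A−BK) = [15.5227 -5.3182; -5.3182 4.2045]
tr(P') = 19.7273

1.6364 0.0909


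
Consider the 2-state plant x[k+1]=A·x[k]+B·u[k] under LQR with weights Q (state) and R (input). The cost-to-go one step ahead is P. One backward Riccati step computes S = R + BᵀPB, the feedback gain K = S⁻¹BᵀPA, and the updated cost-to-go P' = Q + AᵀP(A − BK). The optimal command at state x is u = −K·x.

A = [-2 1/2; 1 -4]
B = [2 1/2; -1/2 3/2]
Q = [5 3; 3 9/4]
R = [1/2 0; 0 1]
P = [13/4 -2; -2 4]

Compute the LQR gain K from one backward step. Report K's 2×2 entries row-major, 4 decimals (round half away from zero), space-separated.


BᵀP = [7.5000 -6.0000; -1.3750 5.0000]
S = R + BᵀPB = [1/2 0; 0 1] + [18.0000 -5.2500; -5.2500 6.8125] = [18.5000 -5.2500; -5.2500 7.8125]
BᵀPA = [-21.0000 27.7500; 7.7500 -20.6875]
K = S⁻¹·BᵀPA = [-1.0548 0.9249; 0.2832 -2.0264]
A−BK = [-0.0321 -0.3366; 0.0478 -0.4979]
AᵀP(A−BK) = [0.6551 -1.1216; -1.1216 5.2236]
P' = Q + AᵀP(A−BK) = [5.6551 1.8784; 1.8784 7.4736]
tr(P') = 13.1287

-1.0548 0.9249 0.2832 -2.0264


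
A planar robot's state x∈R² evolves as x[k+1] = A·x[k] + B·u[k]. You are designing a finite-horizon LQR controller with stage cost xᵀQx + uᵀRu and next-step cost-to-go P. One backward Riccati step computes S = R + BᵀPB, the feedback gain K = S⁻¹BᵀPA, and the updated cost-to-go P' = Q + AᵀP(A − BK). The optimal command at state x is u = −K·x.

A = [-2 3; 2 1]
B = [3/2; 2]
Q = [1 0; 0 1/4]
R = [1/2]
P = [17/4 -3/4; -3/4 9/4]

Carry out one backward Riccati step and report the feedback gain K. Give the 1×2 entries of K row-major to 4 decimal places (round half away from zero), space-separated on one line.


BᵀP = [4.8750 3.3750]
S = R + BᵀPB = [1/2] + [14.0625] = [14.5625]
BᵀPA = [-3.0000 18.0000]
K = S⁻¹·BᵀPA = [-0.2060 1.2361]
A−BK = [-1.6910 1.1459; 2.4120 -1.4721]
AᵀP(A−BK) = [31.3820 -20.2918; -20.2918 13.7511]
P' = Q + AᵀP(A−BK) = [32.3820 -20.2918; -20.2918 14.0011]
tr(P') = 46.3830

-0.2060 1.2361


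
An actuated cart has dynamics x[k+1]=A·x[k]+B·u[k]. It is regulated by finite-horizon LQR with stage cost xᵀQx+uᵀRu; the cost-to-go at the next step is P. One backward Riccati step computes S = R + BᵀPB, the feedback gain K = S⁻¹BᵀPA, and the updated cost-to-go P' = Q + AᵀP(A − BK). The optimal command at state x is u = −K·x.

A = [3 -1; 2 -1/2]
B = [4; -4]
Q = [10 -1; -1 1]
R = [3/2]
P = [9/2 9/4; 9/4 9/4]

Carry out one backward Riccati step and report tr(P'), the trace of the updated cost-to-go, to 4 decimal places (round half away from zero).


73.2125

BᵀP = [9.0000 0.0000]
S = R + BᵀPB = [3/2] + [36.0000] = [37.5000]
BᵀPA = [27.0000 -9.0000]
K = S⁻¹·BᵀPA = [0.7200 -0.2400]
A−BK = [0.1200 -0.0400; 4.8800 -1.4600]
AᵀP(A−BK) = [57.0600 -17.1450; -17.1450 5.1525]
P' = Q + AᵀP(A−BK) = [67.0600 -18.1450; -18.1450 6.1525]
tr(P') = 73.2125
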